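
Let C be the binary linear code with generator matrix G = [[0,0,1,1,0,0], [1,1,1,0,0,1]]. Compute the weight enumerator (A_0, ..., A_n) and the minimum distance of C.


Weight distribution: A_0 = 1, A_2 = 1, A_4 = 2. Minimum distance d = 2.

Enumerate all 2^2 = 4 messages m ∈ F_2^2.
For each, compute codeword c = mG in F_2^6, then tally its weight.
  m = 00 → c = 000000, weight = 0.
  m = 10 → c = 001100, weight = 2.
  m = 01 → c = 111001, weight = 4.
  m = 11 → c = 110101, weight = 4.
Tally weights:
  weight 0: 1 codewords.
  weight 2: 1 codewords.
  weight 4: 2 codewords.
Minimum distance d = smallest w > 0 with A_w > 0 = 2.
Sanity: Σ A_w = 4 = 2^2 = 4 ✓.


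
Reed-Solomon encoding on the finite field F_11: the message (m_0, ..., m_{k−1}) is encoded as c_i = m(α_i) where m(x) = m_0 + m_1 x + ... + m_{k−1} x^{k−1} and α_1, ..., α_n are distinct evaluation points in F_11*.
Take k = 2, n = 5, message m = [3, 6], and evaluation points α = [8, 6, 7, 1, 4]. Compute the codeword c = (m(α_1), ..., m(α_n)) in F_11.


c = [7, 6, 1, 9, 5]

Message polynomial: m(x) = 3 + 6·x (mod 11).
For each evaluation point α_i, compute m(α_i) mod 11:
  α_1 = 8: Horner steps 6 → 7, so m(8) = 7.
  α_2 = 6: Horner steps 6 → 6, so m(6) = 6.
  α_3 = 7: Horner steps 6 → 1, so m(7) = 1.
  α_4 = 1: Horner steps 6 → 9, so m(1) = 9.
  α_5 = 4: Horner steps 6 → 5, so m(4) = 5.
Codeword c = [7, 6, 1, 9, 5] ∈ F_11^5.


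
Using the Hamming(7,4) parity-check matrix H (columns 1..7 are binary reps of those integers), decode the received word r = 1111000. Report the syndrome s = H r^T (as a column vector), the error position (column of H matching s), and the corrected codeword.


s = (1, 0, 0)^T, error position = 4, corrected codeword c = 1110000

Compute s = H r^T mod 2 one row at a time:
  s_1 = 1 + 0 + 0 + 0 = 1 ≡ 1 (mod 2).
  s_2 = 1 + 1 + 0 + 0 = 2 ≡ 0 (mod 2).
  s_3 = 1 + 1 + 0 + 0 = 2 ≡ 0 (mod 2).
s = (1, 0, 0)^T — this equals column 4 of H (binary 100), so error is at position 4.
Correct: flip bit 4 of r = 1111000 to get c = 1110000.


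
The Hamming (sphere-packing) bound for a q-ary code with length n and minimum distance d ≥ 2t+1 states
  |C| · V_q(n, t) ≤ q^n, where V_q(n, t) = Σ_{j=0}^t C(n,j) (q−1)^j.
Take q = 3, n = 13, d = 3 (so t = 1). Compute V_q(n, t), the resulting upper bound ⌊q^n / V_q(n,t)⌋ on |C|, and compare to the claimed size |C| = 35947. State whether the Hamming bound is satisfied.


V_q(n, t) = 27, q^n = 1594323, Hamming bound = 59049, |C| = 35947 ≤ bound (satisfied).

Step 1: Compute V_q(n, t) = Σ_{j=0}^1 C(n, j) (q−1)^j.
  j = 0: C(13,0)·(2)^0 = 1·1 = 1.
  j = 1: C(13,1)·(2)^1 = 13·2 = 26.
  V_q(n, t) = 1 + 26 = 27.
Step 2: q^n = 3^13 = 1594323.
Step 3: Hamming bound ⌊q^n / V_q(n,t)⌋ = ⌊1594323/27⌋ = 59049.
Step 4: Compare |C| = 35947 to 59049: satisfied.
The claimed |C| lies below the Hamming bound.


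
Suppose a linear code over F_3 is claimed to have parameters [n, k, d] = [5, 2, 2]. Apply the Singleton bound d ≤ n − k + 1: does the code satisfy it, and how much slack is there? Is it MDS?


Singleton RHS = n − k + 1 = 4, slack = 2, bound satisfied, not MDS.

Singleton bound: d ≤ n − k + 1.
Here n = 5, k = 2, so n − k + 1 = 4.
Given d = 2, check d ≤ 4: YES.
Slack = (n − k + 1) − d = 2.
The code is NOT MDS (slack = 2 > 0).
Description: the claimed parameters are [5, 2, 2]_3; such a code would be non-MDS.


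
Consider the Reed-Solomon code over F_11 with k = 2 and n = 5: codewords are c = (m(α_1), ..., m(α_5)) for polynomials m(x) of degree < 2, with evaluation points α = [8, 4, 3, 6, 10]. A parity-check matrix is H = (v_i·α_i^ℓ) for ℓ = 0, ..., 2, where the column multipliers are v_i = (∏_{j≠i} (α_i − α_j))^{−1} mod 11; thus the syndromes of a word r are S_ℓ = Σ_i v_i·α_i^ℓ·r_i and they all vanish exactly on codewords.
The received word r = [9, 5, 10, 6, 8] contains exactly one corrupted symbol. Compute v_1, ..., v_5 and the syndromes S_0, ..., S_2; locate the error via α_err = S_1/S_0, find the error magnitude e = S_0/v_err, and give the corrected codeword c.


S = (3, 2, 5), error at position 1, error magnitude e = 2, c = [7, 5, 10, 6, 8].

Step 1: column multipliers v_i = (∏_{j≠i}(α_i − α_j))^{−1} mod 11.
  i = 1 (α = 8): (8−4)(8−3)(8−6)(8−10) = 4·5·2·(−2) = −80 ≡ 8, so v_1 = 8^{−1} = 7 (mod 11).
  i = 2 (α = 4): (4−8)(4−3)(4−6)(4−10) = (−4)·1·(−2)·(−6) = −48 ≡ 7, so v_2 = 7^{−1} = 8 (mod 11).
  i = 3 (α = 3): (3−8)(3−4)(3−6)(3−10) = (−5)·(−1)·(−3)·(−7) = 105 ≡ 6, so v_3 = 6^{−1} = 2 (mod 11).
  i = 4 (α = 6): (6−8)(6−4)(6−3)(6−10) = (−2)·2·3·(−4) = 48 ≡ 4, so v_4 = 4^{−1} = 3 (mod 11).
  i = 5 (α = 10): (10−8)(10−4)(10−3)(10−6) = 2·6·7·4 = 336 ≡ 6, so v_5 = 6^{−1} = 2 (mod 11).
  v = [7, 8, 2, 3, 2].
Step 2: syndromes of r = [9, 5, 10, 6, 8] (all sums mod 11).
  S_0 = Σ v_i r_i = 7·9 + 8·5 + 2·10 + 3·6 + 2·8 = 157 ≡ 3.
  S_1 = Σ v_i α_i r_i = 7·8·9 + 8·4·5 + 2·3·10 + 3·6·6 + 2·10·8 = 992 ≡ 2.
  α_i^2 mod 11 = [9, 5, 9, 3, 1].
  S_2 = Σ v_i α_i^2 r_i = 7·9·9 + 8·5·5 + 2·9·10 + 3·3·6 + 2·1·8 = 1017 ≡ 5.
  S = (3, 2, 5) ≠ 0, so r is not a codeword (an error is present).
Step 3: locate the error. For a single error e at position i, S_ℓ = v_i·e·α_i^ℓ, so α_err = S_1/S_0.
  S_0^{−1} = 3^{−1} = 4 (mod 11), so α_err = 2·4 = 8 ≡ 8 = α_1. Error position i = 1.
  Consistency check: S_2/S_1 = 5·6 = 30 ≡ 8 = α_err ✓ (single-error assumption holds).
Step 4: error magnitude e = S_0/v_1 = S_0·∏_{j≠1}(α_1 − α_j) = 3·8 = 24 ≡ 2 (mod 11).
Step 5: correct position 1: c_1 = r_1 − e = 9 − 2 ≡ 7 (mod 11). Hence c = [7, 5, 10, 6, 8].
  Check: interpolating c through the α_i gives m(x) = 3 + 6·x (degree < 2) with m(α_i) = c_i for every i, so c is indeed a codeword.


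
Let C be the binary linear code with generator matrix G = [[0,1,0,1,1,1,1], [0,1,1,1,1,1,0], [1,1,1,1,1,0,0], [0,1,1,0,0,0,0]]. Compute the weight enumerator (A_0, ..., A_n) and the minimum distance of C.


Weight distribution: A_0 = 1, A_2 = 4, A_3 = 2, A_4 = 3, A_5 = 6. Minimum distance d = 2.

Enumerate all 2^4 = 16 messages m ∈ F_2^4.
For each, compute codeword c = mG in F_2^7, then tally its weight.
  m = 0000 → c = 0000000, weight = 0.
  m = 1000 → c = 0101111, weight = 5.
  m = 0100 → c = 0111110, weight = 5.
  m = 1100 → c = 0010001, weight = 2.
  m = 0010 → c = 1111100, weight = 5.
  m = 1010 → c = 1010011, weight = 4.
  m = 0110 → c = 1000010, weight = 2.
  m = 1110 → c = 1101101, weight = 5.
  m = 0001 → c = 0110000, weight = 2.
  m = 1001 → c = 0011111, weight = 5.
  m = 0101 → c = 0001110, weight = 3.
  m = 1101 → c = 0100001, weight = 2.
  m = 0011 → c = 1001100, weight = 3.
  m = 1011 → c = 1100011, weight = 4.
  m = 0111 → c = 1110010, weight = 4.
  m = 1111 → c = 1011101, weight = 5.
Tally weights:
  weight 0: 1 codewords.
  weight 2: 4 codewords.
  weight 3: 2 codewords.
  weight 4: 3 codewords.
  weight 5: 6 codewords.
Minimum distance d = smallest w > 0 with A_w > 0 = 2.
Sanity: Σ A_w = 16 = 2^4 = 16 ✓.


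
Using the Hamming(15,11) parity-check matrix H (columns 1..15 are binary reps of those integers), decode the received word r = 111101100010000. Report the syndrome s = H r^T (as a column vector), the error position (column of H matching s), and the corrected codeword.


s = (1, 1, 1, 0)^T, error position = 14, corrected codeword c = 111101100010010

Compute s = H r^T mod 2 one row at a time:
  s_1 = 0 + 0 + 0 + 1 + 0 + 0 + 0 + 0 = 1 ≡ 1 (mod 2).
  s_2 = 1 + 0 + 1 + 1 + 0 + 0 + 0 + 0 = 3 ≡ 1 (mod 2).
  s_3 = 1 + 1 + 1 + 1 + 0 + 1 + 0 + 0 = 5 ≡ 1 (mod 2).
  s_4 = 1 + 1 + 0 + 1 + 0 + 1 + 0 + 0 = 4 ≡ 0 (mod 2).
s = (1, 1, 1, 0)^T — this equals column 14 of H (binary 1110), so error is at position 14.
Correct: flip bit 14 of r = 111101100010000 to get c = 111101100010010.


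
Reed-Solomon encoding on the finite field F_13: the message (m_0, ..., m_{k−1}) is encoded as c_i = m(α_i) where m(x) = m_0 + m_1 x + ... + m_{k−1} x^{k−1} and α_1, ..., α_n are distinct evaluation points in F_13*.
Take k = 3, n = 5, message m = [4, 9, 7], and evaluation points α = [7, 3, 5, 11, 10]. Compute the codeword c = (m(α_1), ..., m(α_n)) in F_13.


c = [7, 3, 3, 1, 1]

Message polynomial: m(x) = 4 + 9·x + 7·x^2 (mod 13).
For each evaluation point α_i, compute m(α_i) mod 13:
  α_1 = 7: Horner steps 7 → 6 → 7, so m(7) = 7.
  α_2 = 3: Horner steps 7 → 4 → 3, so m(3) = 3.
  α_3 = 5: Horner steps 7 → 5 → 3, so m(5) = 3.
  α_4 = 11: Horner steps 7 → 8 → 1, so m(11) = 1.
  α_5 = 10: Horner steps 7 → 1 → 1, so m(10) = 1.
Codeword c = [7, 3, 3, 1, 1] ∈ F_13^5.


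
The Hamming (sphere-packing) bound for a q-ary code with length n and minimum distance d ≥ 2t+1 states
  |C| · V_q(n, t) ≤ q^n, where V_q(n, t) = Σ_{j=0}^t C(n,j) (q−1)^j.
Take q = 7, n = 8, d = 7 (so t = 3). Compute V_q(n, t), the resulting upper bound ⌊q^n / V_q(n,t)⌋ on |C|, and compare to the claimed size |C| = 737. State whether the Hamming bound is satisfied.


V_q(n, t) = 13153, q^n = 5764801, Hamming bound = 438, |C| = 737 > bound (violated).

Step 1: Compute V_q(n, t) = Σ_{j=0}^3 C(n, j) (q−1)^j.
  j = 0: C(8,0)·(6)^0 = 1·1 = 1.
  j = 1: C(8,1)·(6)^1 = 8·6 = 48.
  j = 2: C(8,2)·(6)^2 = 28·36 = 1008.
  j = 3: C(8,3)·(6)^3 = 56·216 = 12096.
  V_q(n, t) = 1 + 48 + 1008 + 12096 = 13153.
Step 2: q^n = 7^8 = 5764801.
Step 3: Hamming bound ⌊q^n / V_q(n,t)⌋ = ⌊5764801/13153⌋ = 438.
Step 4: Compare |C| = 737 to 438: violated.
The claimed |C| lies above the Hamming bound, so no 7-ary code of length 8 with d ≥ 7 can have 737 codewords.


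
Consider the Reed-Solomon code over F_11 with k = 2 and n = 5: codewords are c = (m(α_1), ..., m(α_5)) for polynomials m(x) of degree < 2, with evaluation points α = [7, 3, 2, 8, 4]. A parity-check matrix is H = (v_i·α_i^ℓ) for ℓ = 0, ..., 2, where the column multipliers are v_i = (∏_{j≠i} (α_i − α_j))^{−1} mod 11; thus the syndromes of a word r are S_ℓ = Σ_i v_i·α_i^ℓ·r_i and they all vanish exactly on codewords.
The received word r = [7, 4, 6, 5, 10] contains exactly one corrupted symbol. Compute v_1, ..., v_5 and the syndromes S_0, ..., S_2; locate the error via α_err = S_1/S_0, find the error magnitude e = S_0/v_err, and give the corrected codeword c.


S = (4, 5, 9), error at position 5, error magnitude e = 8, c = [7, 4, 6, 5, 2].

Step 1: column multipliers v_i = (∏_{j≠i}(α_i − α_j))^{−1} mod 11.
  i = 1 (α = 7): (7−3)(7−2)(7−8)(7−4) = 4·5·(−1)·3 = −60 ≡ 6, so v_1 = 6^{−1} = 2 (mod 11).
  i = 2 (α = 3): (3−7)(3−2)(3−8)(3−4) = (−4)·1·(−5)·(−1) = −20 ≡ 2, so v_2 = 2^{−1} = 6 (mod 11).
  i = 3 (α = 2): (2−7)(2−3)(2−8)(2−4) = (−5)·(−1)·(−6)·(−2) = 60 ≡ 5, so v_3 = 5^{−1} = 9 (mod 11).
  i = 4 (α = 8): (8−7)(8−3)(8−2)(8−4) = 1·5·6·4 = 120 ≡ 10, so v_4 = 10^{−1} = 10 (mod 11).
  i = 5 (α = 4): (4−7)(4−3)(4−2)(4−8) = (−3)·1·2·(−4) = 24 ≡ 2, so v_5 = 2^{−1} = 6 (mod 11).
  v = [2, 6, 9, 10, 6].
Step 2: syndromes of r = [7, 4, 6, 5, 10] (all sums mod 11).
  S_0 = Σ v_i r_i = 2·7 + 6·4 + 9·6 + 10·5 + 6·10 = 202 ≡ 4.
  S_1 = Σ v_i α_i r_i = 2·7·7 + 6·3·4 + 9·2·6 + 10·8·5 + 6·4·10 = 918 ≡ 5.
  α_i^2 mod 11 = [5, 9, 4, 9, 5].
  S_2 = Σ v_i α_i^2 r_i = 2·5·7 + 6·9·4 + 9·4·6 + 10·9·5 + 6·5·10 = 1252 ≡ 9.
  S = (4, 5, 9) ≠ 0, so r is not a codeword (an error is present).
Step 3: locate the error. For a single error e at position i, S_ℓ = v_i·e·α_i^ℓ, so α_err = S_1/S_0.
  S_0^{−1} = 4^{−1} = 3 (mod 11), so α_err = 5·3 = 15 ≡ 4 = α_5. Error position i = 5.
  Consistency check: S_2/S_1 = 9·9 = 81 ≡ 4 = α_err ✓ (single-error assumption holds).
Step 4: error magnitude e = S_0/v_5 = S_0·∏_{j≠5}(α_5 − α_j) = 4·2 = 8 ≡ 8 (mod 11).
Step 5: correct position 5: c_5 = r_5 − e = 10 − 8 ≡ 2 (mod 11). Hence c = [7, 4, 6, 5, 2].
  Check: interpolating c through the α_i gives m(x) = 10 + 9·x (degree < 2) with m(α_i) = c_i for every i, so c is indeed a codeword.


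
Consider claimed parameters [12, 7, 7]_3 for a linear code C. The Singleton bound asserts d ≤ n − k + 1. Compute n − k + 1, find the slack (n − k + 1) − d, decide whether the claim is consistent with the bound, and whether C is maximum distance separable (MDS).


Singleton RHS = n − k + 1 = 6, slack = -1, bound violated (no such code; not MDS).

Singleton bound: d ≤ n − k + 1.
Here n = 12, k = 7, so n − k + 1 = 6.
Given d = 7, check d ≤ 6: NO.
Slack = (n − k + 1) − d = -1.
The slack is negative: d = 7 exceeds n − k + 1 = 6 by 1, so the Singleton bound is violated and no linear [12, 7, 7]_3 code can exist. In particular it is not MDS (MDS requires d = n − k + 1 exactly).
Description: the claimed parameters are [12, 7, 7]_3; such a code would be impossible (violates the Singleton bound).


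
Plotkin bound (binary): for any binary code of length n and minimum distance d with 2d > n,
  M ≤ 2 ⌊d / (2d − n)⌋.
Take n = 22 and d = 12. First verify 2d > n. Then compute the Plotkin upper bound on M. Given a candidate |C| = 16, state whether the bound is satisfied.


Plotkin bound M ≤ 12; given |C| = 16 > bound (violated).

Check applicability: 2d = 24, n = 22.
2d − n = 2 > 0, so Plotkin applies.
Compute d/(2d−n) = 12/2 ≈ 6.0000.
⌊d/(2d−n)⌋ = 6.
Plotkin bound: M ≤ 2·6 = 12.
Given |C| = 16, check: VIOLATED.
This |C| is above the Plotkin bound, so no binary code with n = 22, d = 12 and 16 codewords exists.


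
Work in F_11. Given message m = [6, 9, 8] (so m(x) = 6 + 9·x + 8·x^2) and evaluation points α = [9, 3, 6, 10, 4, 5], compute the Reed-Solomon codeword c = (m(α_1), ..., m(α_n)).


c = [9, 6, 7, 5, 5, 9]

Message polynomial: m(x) = 6 + 9·x + 8·x^2 (mod 11).
For each evaluation point α_i, compute m(α_i) mod 11:
  α_1 = 9: Horner steps 8 → 4 → 9, so m(9) = 9.
  α_2 = 3: Horner steps 8 → 0 → 6, so m(3) = 6.
  α_3 = 6: Horner steps 8 → 2 → 7, so m(6) = 7.
  α_4 = 10: Horner steps 8 → 1 → 5, so m(10) = 5.
  α_5 = 4: Horner steps 8 → 8 → 5, so m(4) = 5.
  α_6 = 5: Horner steps 8 → 5 → 9, so m(5) = 9.
Codeword c = [9, 6, 7, 5, 5, 9] ∈ F_11^6.


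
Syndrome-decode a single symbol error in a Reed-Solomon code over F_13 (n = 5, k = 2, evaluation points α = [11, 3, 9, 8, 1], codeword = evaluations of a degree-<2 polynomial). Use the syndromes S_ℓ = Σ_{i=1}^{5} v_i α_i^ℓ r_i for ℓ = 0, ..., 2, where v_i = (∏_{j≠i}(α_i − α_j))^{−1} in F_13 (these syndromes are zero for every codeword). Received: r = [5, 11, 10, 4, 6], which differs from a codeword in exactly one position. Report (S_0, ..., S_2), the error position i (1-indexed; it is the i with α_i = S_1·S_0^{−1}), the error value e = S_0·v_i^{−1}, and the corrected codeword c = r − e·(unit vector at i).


S = (11, 8, 7), error at position 3, error magnitude e = 10, c = [5, 11, 0, 4, 6].

Step 1: column multipliers v_i = (∏_{j≠i}(α_i − α_j))^{−1} mod 13.
  i = 1 (α = 11): (11−3)(11−9)(11−8)(11−1) = 8·2·3·10 = 480 ≡ 12, so v_1 = 12^{−1} = 12 (mod 13).
  i = 2 (α = 3): (3−11)(3−9)(3−8)(3−1) = (−8)·(−6)·(−5)·2 = −480 ≡ 1, so v_2 = 1^{−1} = 1 (mod 13).
  i = 3 (α = 9): (9−11)(9−3)(9−8)(9−1) = (−2)·6·1·8 = −96 ≡ 8, so v_3 = 8^{−1} = 5 (mod 13).
  i = 4 (α = 8): (8−11)(8−3)(8−9)(8−1) = (−3)·5·(−1)·7 = 105 ≡ 1, so v_4 = 1^{−1} = 1 (mod 13).
  i = 5 (α = 1): (1−11)(1−3)(1−9)(1−8) = (−10)·(−2)·(−8)·(−7) = 1120 ≡ 2, so v_5 = 2^{−1} = 7 (mod 13).
  v = [12, 1, 5, 1, 7].
Step 2: syndromes of r = [5, 11, 10, 4, 6] (all sums mod 13).
  S_0 = Σ v_i r_i = 12·5 + 1·11 + 5·10 + 1·4 + 7·6 = 167 ≡ 11.
  S_1 = Σ v_i α_i r_i = 12·11·5 + 1·3·11 + 5·9·10 + 1·8·4 + 7·1·6 = 1217 ≡ 8.
  α_i^2 mod 13 = [4, 9, 3, 12, 1].
  S_2 = Σ v_i α_i^2 r_i = 12·4·5 + 1·9·11 + 5·3·10 + 1·12·4 + 7·1·6 = 579 ≡ 7.
  S = (11, 8, 7) ≠ 0, so r is not a codeword (an error is present).
Step 3: locate the error. For a single error e at position i, S_ℓ = v_i·e·α_i^ℓ, so α_err = S_1/S_0.
  S_0^{−1} = 11^{−1} = 6 (mod 13), so α_err = 8·6 = 48 ≡ 9 = α_3. Error position i = 3.
  Consistency check: S_2/S_1 = 7·5 = 35 ≡ 9 = α_err ✓ (single-error assumption holds).
Step 4: error magnitude e = S_0/v_3 = S_0·∏_{j≠3}(α_3 − α_j) = 11·8 = 88 ≡ 10 (mod 13).
Step 5: correct position 3: c_3 = r_3 − e = 10 − 10 ≡ 0 (mod 13). Hence c = [5, 11, 0, 4, 6].
  Check: interpolating c through the α_i gives m(x) = 10 + 9·x (degree < 2) with m(α_i) = c_i for every i, so c is indeed a codeword.


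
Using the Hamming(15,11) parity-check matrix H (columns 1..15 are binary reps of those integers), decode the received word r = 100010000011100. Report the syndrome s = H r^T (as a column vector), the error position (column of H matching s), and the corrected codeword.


s = (1, 1, 1, 0)^T, error position = 14, corrected codeword c = 100010000011110

Compute s = H r^T mod 2 one row at a time:
  s_1 = 0 + 0 + 0 + 1 + 1 + 1 + 0 + 0 = 3 ≡ 1 (mod 2).
  s_2 = 0 + 1 + 0 + 0 + 1 + 1 + 0 + 0 = 3 ≡ 1 (mod 2).
  s_3 = 0 + 0 + 0 + 0 + 0 + 1 + 0 + 0 = 1 ≡ 1 (mod 2).
  s_4 = 1 + 0 + 1 + 0 + 0 + 1 + 1 + 0 = 4 ≡ 0 (mod 2).
s = (1, 1, 1, 0)^T — this equals column 14 of H (binary 1110), so error is at position 14.
Correct: flip bit 14 of r = 100010000011100 to get c = 100010000011110.


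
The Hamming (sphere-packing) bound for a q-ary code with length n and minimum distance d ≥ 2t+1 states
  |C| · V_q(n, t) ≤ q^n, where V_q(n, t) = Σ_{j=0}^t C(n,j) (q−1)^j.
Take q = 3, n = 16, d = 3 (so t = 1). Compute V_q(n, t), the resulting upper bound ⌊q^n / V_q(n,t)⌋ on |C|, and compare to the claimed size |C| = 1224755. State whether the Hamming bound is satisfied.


V_q(n, t) = 33, q^n = 43046721, Hamming bound = 1304446, |C| = 1224755 ≤ bound (satisfied).

Step 1: Compute V_q(n, t) = Σ_{j=0}^1 C(n, j) (q−1)^j.
  j = 0: C(16,0)·(2)^0 = 1·1 = 1.
  j = 1: C(16,1)·(2)^1 = 16·2 = 32.
  V_q(n, t) = 1 + 32 = 33.
Step 2: q^n = 3^16 = 43046721.
Step 3: Hamming bound ⌊q^n / V_q(n,t)⌋ = ⌊43046721/33⌋ = 1304446.
Step 4: Compare |C| = 1224755 to 1304446: satisfied.
The claimed |C| lies below the Hamming bound.


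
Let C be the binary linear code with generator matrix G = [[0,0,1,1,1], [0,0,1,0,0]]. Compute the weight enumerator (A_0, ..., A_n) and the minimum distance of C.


Weight distribution: A_0 = 1, A_1 = 1, A_2 = 1, A_3 = 1. Minimum distance d = 1.

Enumerate all 2^2 = 4 messages m ∈ F_2^2.
For each, compute codeword c = mG in F_2^5, then tally its weight.
  m = 00 → c = 00000, weight = 0.
  m = 10 → c = 00111, weight = 3.
  m = 01 → c = 00100, weight = 1.
  m = 11 → c = 00011, weight = 2.
Tally weights:
  weight 0: 1 codewords.
  weight 1: 1 codewords.
  weight 2: 1 codewords.
  weight 3: 1 codewords.
Minimum distance d = smallest w > 0 with A_w > 0 = 1.
Sanity: Σ A_w = 4 = 2^2 = 4 ✓.


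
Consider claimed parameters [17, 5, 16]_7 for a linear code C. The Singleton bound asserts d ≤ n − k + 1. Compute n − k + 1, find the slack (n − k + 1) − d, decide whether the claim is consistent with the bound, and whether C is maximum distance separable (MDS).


Singleton RHS = n − k + 1 = 13, slack = -3, bound violated (no such code; not MDS).

Singleton bound: d ≤ n − k + 1.
Here n = 17, k = 5, so n − k + 1 = 13.
Given d = 16, check d ≤ 13: NO.
Slack = (n − k + 1) − d = -3.
The slack is negative: d = 16 exceeds n − k + 1 = 13 by 3, so the Singleton bound is violated and no linear [17, 5, 16]_7 code can exist. In particular it is not MDS (MDS requires d = n − k + 1 exactly).
Description: the claimed parameters are [17, 5, 16]_7; such a code would be impossible (violates the Singleton bound).


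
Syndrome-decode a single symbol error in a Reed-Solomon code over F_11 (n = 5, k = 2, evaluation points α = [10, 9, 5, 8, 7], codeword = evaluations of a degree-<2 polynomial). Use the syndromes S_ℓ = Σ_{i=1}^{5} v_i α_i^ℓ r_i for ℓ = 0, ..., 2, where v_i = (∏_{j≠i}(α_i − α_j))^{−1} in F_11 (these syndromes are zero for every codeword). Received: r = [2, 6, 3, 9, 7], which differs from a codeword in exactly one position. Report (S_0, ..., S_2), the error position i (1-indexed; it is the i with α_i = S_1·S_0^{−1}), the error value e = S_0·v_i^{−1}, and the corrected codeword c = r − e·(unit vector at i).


S = (2, 7, 8), error at position 2, error magnitude e = 6, c = [2, 0, 3, 9, 7].

Step 1: column multipliers v_i = (∏_{j≠i}(α_i − α_j))^{−1} mod 11.
  i = 1 (α = 10): (10−9)(10−5)(10−8)(10−7) = 1·5·2·3 = 30 ≡ 8, so v_1 = 8^{−1} = 7 (mod 11).
  i = 2 (α = 9): (9−10)(9−5)(9−8)(9−7) = (−1)·4·1·2 = −8 ≡ 3, so v_2 = 3^{−1} = 4 (mod 11).
  i = 3 (α = 5): (5−10)(5−9)(5−8)(5−7) = (−5)·(−4)·(−3)·(−2) = 120 ≡ 10, so v_3 = 10^{−1} = 10 (mod 11).
  i = 4 (α = 8): (8−10)(8−9)(8−5)(8−7) = (−2)·(−1)·3·1 = 6 ≡ 6, so v_4 = 6^{−1} = 2 (mod 11).
  i = 5 (α = 7): (7−10)(7−9)(7−5)(7−8) = (−3)·(−2)·2·(−1) = −12 ≡ 10, so v_5 = 10^{−1} = 10 (mod 11).
  v = [7, 4, 10, 2, 10].
Step 2: syndromes of r = [2, 6, 3, 9, 7] (all sums mod 11).
  S_0 = Σ v_i r_i = 7·2 + 4·6 + 10·3 + 2·9 + 10·7 = 156 ≡ 2.
  S_1 = Σ v_i α_i r_i = 7·10·2 + 4·9·6 + 10·5·3 + 2·8·9 + 10·7·7 = 1140 ≡ 7.
  α_i^2 mod 11 = [1, 4, 3, 9, 5].
  S_2 = Σ v_i α_i^2 r_i = 7·1·2 + 4·4·6 + 10·3·3 + 2·9·9 + 10·5·7 = 712 ≡ 8.
  S = (2, 7, 8) ≠ 0, so r is not a codeword (an error is present).
Step 3: locate the error. For a single error e at position i, S_ℓ = v_i·e·α_i^ℓ, so α_err = S_1/S_0.
  S_0^{−1} = 2^{−1} = 6 (mod 11), so α_err = 7·6 = 42 ≡ 9 = α_2. Error position i = 2.
  Consistency check: S_2/S_1 = 8·8 = 64 ≡ 9 = α_err ✓ (single-error assumption holds).
Step 4: error magnitude e = S_0/v_2 = S_0·∏_{j≠2}(α_2 − α_j) = 2·3 = 6 ≡ 6 (mod 11).
Step 5: correct position 2: c_2 = r_2 − e = 6 − 6 ≡ 0 (mod 11). Hence c = [2, 0, 3, 9, 7].
  Check: interpolating c through the α_i gives m(x) = 4 + 2·x (degree < 2) with m(α_i) = c_i for every i, so c is indeed a codeword.


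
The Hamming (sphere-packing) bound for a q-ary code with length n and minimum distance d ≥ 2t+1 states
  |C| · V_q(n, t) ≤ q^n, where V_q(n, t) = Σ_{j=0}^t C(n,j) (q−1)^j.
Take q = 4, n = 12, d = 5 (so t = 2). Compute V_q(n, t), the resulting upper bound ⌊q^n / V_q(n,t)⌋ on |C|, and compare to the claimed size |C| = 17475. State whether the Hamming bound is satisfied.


V_q(n, t) = 631, q^n = 16777216, Hamming bound = 26588, |C| = 17475 ≤ bound (satisfied).

Step 1: Compute V_q(n, t) = Σ_{j=0}^2 C(n, j) (q−1)^j.
  j = 0: C(12,0)·(3)^0 = 1·1 = 1.
  j = 1: C(12,1)·(3)^1 = 12·3 = 36.
  j = 2: C(12,2)·(3)^2 = 66·9 = 594.
  V_q(n, t) = 1 + 36 + 594 = 631.
Step 2: q^n = 4^12 = 16777216.
Step 3: Hamming bound ⌊q^n / V_q(n,t)⌋ = ⌊16777216/631⌋ = 26588.
Step 4: Compare |C| = 17475 to 26588: satisfied.
The claimed |C| lies below the Hamming bound.


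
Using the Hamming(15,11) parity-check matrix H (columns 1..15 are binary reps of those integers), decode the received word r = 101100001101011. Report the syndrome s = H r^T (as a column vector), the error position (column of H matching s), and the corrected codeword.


s = (1, 0, 0, 0)^T, error position = 8, corrected codeword c = 101100011101011

Compute s = H r^T mod 2 one row at a time:
  s_1 = 0 + 1 + 1 + 0 + 1 + 0 + 1 + 1 = 5 ≡ 1 (mod 2).
  s_2 = 1 + 0 + 0 + 0 + 1 + 0 + 1 + 1 = 4 ≡ 0 (mod 2).
  s_3 = 0 + 1 + 0 + 0 + 1 + 0 + 1 + 1 = 4 ≡ 0 (mod 2).
  s_4 = 1 + 1 + 0 + 0 + 1 + 0 + 0 + 1 = 4 ≡ 0 (mod 2).
s = (1, 0, 0, 0)^T — this equals column 8 of H (binary 1000), so error is at position 8.
Correct: flip bit 8 of r = 101100001101011 to get c = 101100011101011.


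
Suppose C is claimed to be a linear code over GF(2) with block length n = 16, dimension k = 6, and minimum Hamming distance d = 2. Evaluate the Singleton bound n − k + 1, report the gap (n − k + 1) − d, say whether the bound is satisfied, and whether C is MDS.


Singleton RHS = n − k + 1 = 11, slack = 9, bound satisfied, not MDS.

Singleton bound: d ≤ n − k + 1.
Here n = 16, k = 6, so n − k + 1 = 11.
Given d = 2, check d ≤ 11: YES.
Slack = (n − k + 1) − d = 9.
The code is NOT MDS (slack = 9 > 0).
Description: the claimed parameters are [16, 6, 2]_2; such a code would be non-MDS.


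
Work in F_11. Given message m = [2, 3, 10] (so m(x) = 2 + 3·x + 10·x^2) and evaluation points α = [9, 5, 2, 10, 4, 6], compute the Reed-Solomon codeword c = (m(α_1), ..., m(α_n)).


c = [3, 3, 4, 9, 9, 6]

Message polynomial: m(x) = 2 + 3·x + 10·x^2 (mod 11).
For each evaluation point α_i, compute m(α_i) mod 11:
  α_1 = 9: Horner steps 10 → 5 → 3, so m(9) = 3.
  α_2 = 5: Horner steps 10 → 9 → 3, so m(5) = 3.
  α_3 = 2: Horner steps 10 → 1 → 4, so m(2) = 4.
  α_4 = 10: Horner steps 10 → 4 → 9, so m(10) = 9.
  α_5 = 4: Horner steps 10 → 10 → 9, so m(4) = 9.
  α_6 = 6: Horner steps 10 → 8 → 6, so m(6) = 6.
Codeword c = [3, 3, 4, 9, 9, 6] ∈ F_11^6.


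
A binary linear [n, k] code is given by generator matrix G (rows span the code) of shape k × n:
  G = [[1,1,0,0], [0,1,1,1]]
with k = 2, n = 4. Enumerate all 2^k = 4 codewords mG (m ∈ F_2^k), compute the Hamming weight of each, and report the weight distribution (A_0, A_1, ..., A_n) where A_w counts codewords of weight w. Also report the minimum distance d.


Weight distribution: A_0 = 1, A_2 = 1, A_3 = 2. Minimum distance d = 2.

Enumerate all 2^2 = 4 messages m ∈ F_2^2.
For each, compute codeword c = mG in F_2^4, then tally its weight.
  m = 00 → c = 0000, weight = 0.
  m = 10 → c = 1100, weight = 2.
  m = 01 → c = 0111, weight = 3.
  m = 11 → c = 1011, weight = 3.
Tally weights:
  weight 0: 1 codewords.
  weight 2: 1 codewords.
  weight 3: 2 codewords.
Minimum distance d = smallest w > 0 with A_w > 0 = 2.
Sanity: Σ A_w = 4 = 2^2 = 4 ✓.


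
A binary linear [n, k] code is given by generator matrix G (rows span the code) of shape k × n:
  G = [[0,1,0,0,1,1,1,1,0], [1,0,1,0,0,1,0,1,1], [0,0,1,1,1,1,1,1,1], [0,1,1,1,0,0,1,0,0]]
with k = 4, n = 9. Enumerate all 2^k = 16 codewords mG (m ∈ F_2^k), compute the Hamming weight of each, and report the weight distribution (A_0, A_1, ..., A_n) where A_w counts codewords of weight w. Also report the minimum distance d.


Weight distribution: A_0 = 1, A_2 = 1, A_4 = 5, A_5 = 6, A_6 = 1, A_7 = 2. Minimum distance d = 2.

Enumerate all 2^4 = 16 messages m ∈ F_2^4.
For each, compute codeword c = mG in F_2^9, then tally its weight.
  m = 0000 → c = 000000000, weight = 0.
  m = 1000 → c = 010011110, weight = 5.
  m = 0100 → c = 101001011, weight = 5.
  m = 1100 → c = 111010101, weight = 6.
  m = 0010 → c = 001111111, weight = 7.
  m = 1010 → c = 011100001, weight = 4.
  m = 0110 → c = 100110100, weight = 4.
  m = 1110 → c = 110101010, weight = 5.
  m = 0001 → c = 011100100, weight = 4.
  m = 1001 → c = 001111010, weight = 5.
  m = 0101 → c = 110101111, weight = 7.
  m = 1101 → c = 100110001, weight = 4.
  m = 0011 → c = 010011011, weight = 5.
  m = 1011 → c = 000000101, weight = 2.
  m = 0111 → c = 111010000, weight = 4.
  m = 1111 → c = 101001110, weight = 5.
Tally weights:
  weight 0: 1 codewords.
  weight 2: 1 codewords.
  weight 4: 5 codewords.
  weight 5: 6 codewords.
  weight 6: 1 codewords.
  weight 7: 2 codewords.
Minimum distance d = smallest w > 0 with A_w > 0 = 2.
Sanity: Σ A_w = 16 = 2^4 = 16 ✓.


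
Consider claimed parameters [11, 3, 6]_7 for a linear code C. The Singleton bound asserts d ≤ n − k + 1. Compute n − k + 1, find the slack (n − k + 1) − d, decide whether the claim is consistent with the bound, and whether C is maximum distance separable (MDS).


Singleton RHS = n − k + 1 = 9, slack = 3, bound satisfied, not MDS.

Singleton bound: d ≤ n − k + 1.
Here n = 11, k = 3, so n − k + 1 = 9.
Given d = 6, check d ≤ 9: YES.
Slack = (n − k + 1) − d = 3.
The code is NOT MDS (slack = 3 > 0).
Description: the claimed parameters are [11, 3, 6]_7; such a code would be non-MDS.


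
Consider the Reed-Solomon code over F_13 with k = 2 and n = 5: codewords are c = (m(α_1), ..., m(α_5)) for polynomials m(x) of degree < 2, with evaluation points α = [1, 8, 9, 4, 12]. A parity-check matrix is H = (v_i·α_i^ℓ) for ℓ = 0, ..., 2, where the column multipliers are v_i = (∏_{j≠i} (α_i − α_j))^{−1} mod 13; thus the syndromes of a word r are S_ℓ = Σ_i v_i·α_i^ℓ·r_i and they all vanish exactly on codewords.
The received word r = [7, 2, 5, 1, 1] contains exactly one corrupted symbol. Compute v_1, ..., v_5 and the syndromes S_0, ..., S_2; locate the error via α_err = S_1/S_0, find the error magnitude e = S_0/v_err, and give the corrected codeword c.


S = (11, 5, 7), error at position 4, error magnitude e = 11, c = [7, 2, 5, 3, 1].

Step 1: column multipliers v_i = (∏_{j≠i}(α_i − α_j))^{−1} mod 13.
  i = 1 (α = 1): (1−8)(1−9)(1−4)(1−12) = (−7)·(−8)·(−3)·(−11) = 1848 ≡ 2, so v_1 = 2^{−1} = 7 (mod 13).
  i = 2 (α = 8): (8−1)(8−9)(8−4)(8−12) = 7·(−1)·4·(−4) = 112 ≡ 8, so v_2 = 8^{−1} = 5 (mod 13).
  i = 3 (α = 9): (9−1)(9−8)(9−4)(9−12) = 8·1·5·(−3) = −120 ≡ 10, so v_3 = 10^{−1} = 4 (mod 13).
  i = 4 (α = 4): (4−1)(4−8)(4−9)(4−12) = 3·(−4)·(−5)·(−8) = −480 ≡ 1, so v_4 = 1^{−1} = 1 (mod 13).
  i = 5 (α = 12): (12−1)(12−8)(12−9)(12−4) = 11·4·3·8 = 1056 ≡ 3, so v_5 = 3^{−1} = 9 (mod 13).
  v = [7, 5, 4, 1, 9].
Step 2: syndromes of r = [7, 2, 5, 1, 1] (all sums mod 13).
  S_0 = Σ v_i r_i = 7·7 + 5·2 + 4·5 + 1·1 + 9·1 = 89 ≡ 11.
  S_1 = Σ v_i α_i r_i = 7·1·7 + 5·8·2 + 4·9·5 + 1·4·1 + 9·12·1 = 421 ≡ 5.
  α_i^2 mod 13 = [1, 12, 3, 3, 1].
  S_2 = Σ v_i α_i^2 r_i = 7·1·7 + 5·12·2 + 4·3·5 + 1·3·1 + 9·1·1 = 241 ≡ 7.
  S = (11, 5, 7) ≠ 0, so r is not a codeword (an error is present).
Step 3: locate the error. For a single error e at position i, S_ℓ = v_i·e·α_i^ℓ, so α_err = S_1/S_0.
  S_0^{−1} = 11^{−1} = 6 (mod 13), so α_err = 5·6 = 30 ≡ 4 = α_4. Error position i = 4.
  Consistency check: S_2/S_1 = 7·8 = 56 ≡ 4 = α_err ✓ (single-error assumption holds).
Step 4: error magnitude e = S_0/v_4 = S_0·∏_{j≠4}(α_4 − α_j) = 11·1 = 11 ≡ 11 (mod 13).
Step 5: correct position 4: c_4 = r_4 − e = 1 − 11 ≡ 3 (mod 13). Hence c = [7, 2, 5, 3, 1].
  Check: interpolating c through the α_i gives m(x) = 4 + 3·x (degree < 2) with m(α_i) = c_i for every i, so c is indeed a codeword.


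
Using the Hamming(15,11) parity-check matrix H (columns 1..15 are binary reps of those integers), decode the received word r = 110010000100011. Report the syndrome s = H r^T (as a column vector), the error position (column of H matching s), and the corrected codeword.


s = (1, 1, 0, 1)^T, error position = 13, corrected codeword c = 110010000100111

Compute s = H r^T mod 2 one row at a time:
  s_1 = 0 + 0 + 1 + 0 + 0 + 0 + 1 + 1 = 3 ≡ 1 (mod 2).
  s_2 = 0 + 1 + 0 + 0 + 0 + 0 + 1 + 1 = 3 ≡ 1 (mod 2).
  s_3 = 1 + 0 + 0 + 0 + 1 + 0 + 1 + 1 = 4 ≡ 0 (mod 2).
  s_4 = 1 + 0 + 1 + 0 + 0 + 0 + 0 + 1 = 3 ≡ 1 (mod 2).
s = (1, 1, 0, 1)^T — this equals column 13 of H (binary 1101), so error is at position 13.
Correct: flip bit 13 of r = 110010000100011 to get c = 110010000100111.


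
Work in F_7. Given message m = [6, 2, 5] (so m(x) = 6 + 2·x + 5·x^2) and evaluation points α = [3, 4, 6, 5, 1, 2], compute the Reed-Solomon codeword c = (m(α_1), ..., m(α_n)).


c = [1, 3, 2, 1, 6, 2]

Message polynomial: m(x) = 6 + 2·x + 5·x^2 (mod 7).
For each evaluation point α_i, compute m(α_i) mod 7:
  α_1 = 3: Horner steps 5 → 3 → 1, so m(3) = 1.
  α_2 = 4: Horner steps 5 → 1 → 3, so m(4) = 3.
  α_3 = 6: Horner steps 5 → 4 → 2, so m(6) = 2.
  α_4 = 5: Horner steps 5 → 6 → 1, so m(5) = 1.
  α_5 = 1: Horner steps 5 → 0 → 6, so m(1) = 6.
  α_6 = 2: Horner steps 5 → 5 → 2, so m(2) = 2.
Codeword c = [1, 3, 2, 1, 6, 2] ∈ F_7^6.


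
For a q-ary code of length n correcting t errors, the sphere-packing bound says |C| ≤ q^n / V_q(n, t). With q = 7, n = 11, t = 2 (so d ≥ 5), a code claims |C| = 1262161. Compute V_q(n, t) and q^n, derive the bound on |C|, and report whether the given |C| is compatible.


V_q(n, t) = 2047, q^n = 1977326743, Hamming bound = 965963, |C| = 1262161 > bound (violated).

Step 1: Compute V_q(n, t) = Σ_{j=0}^2 C(n, j) (q−1)^j.
  j = 0: C(11,0)·(6)^0 = 1·1 = 1.
  j = 1: C(11,1)·(6)^1 = 11·6 = 66.
  j = 2: C(11,2)·(6)^2 = 55·36 = 1980.
  V_q(n, t) = 1 + 66 + 1980 = 2047.
Step 2: q^n = 7^11 = 1977326743.
Step 3: Hamming bound ⌊q^n / V_q(n,t)⌋ = ⌊1977326743/2047⌋ = 965963.
Step 4: Compare |C| = 1262161 to 965963: violated.
The claimed |C| lies above the Hamming bound, so no 7-ary code of length 11 with d ≥ 5 can have 1262161 codewords.


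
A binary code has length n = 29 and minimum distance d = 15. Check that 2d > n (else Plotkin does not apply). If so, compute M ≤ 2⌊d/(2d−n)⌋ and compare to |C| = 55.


Plotkin bound M ≤ 30; given |C| = 55 > bound (violated).

Check applicability: 2d = 30, n = 29.
2d − n = 1 > 0, so Plotkin applies.
Compute d/(2d−n) = 15/1 ≈ 15.0000.
⌊d/(2d−n)⌋ = 15.
Plotkin bound: M ≤ 2·15 = 30.
Given |C| = 55, check: VIOLATED.
This |C| is above the Plotkin bound, so no binary code with n = 29, d = 15 and 55 codewords exists.


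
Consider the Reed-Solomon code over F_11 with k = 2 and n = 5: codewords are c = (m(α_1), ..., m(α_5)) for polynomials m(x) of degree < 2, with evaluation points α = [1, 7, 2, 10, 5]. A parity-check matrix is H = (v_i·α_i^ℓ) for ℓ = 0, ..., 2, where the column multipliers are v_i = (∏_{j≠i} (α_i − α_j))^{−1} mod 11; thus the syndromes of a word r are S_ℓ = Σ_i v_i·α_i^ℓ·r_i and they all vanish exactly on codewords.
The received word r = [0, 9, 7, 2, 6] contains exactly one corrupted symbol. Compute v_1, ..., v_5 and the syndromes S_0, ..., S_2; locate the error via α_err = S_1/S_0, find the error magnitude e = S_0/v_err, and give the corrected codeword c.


S = (8, 3, 8), error at position 4, error magnitude e = 5, c = [0, 9, 7, 8, 6].

Step 1: column multipliers v_i = (∏_{j≠i}(α_i − α_j))^{−1} mod 11.
  i = 1 (α = 1): (1−7)(1−2)(1−10)(1−5) = (−6)·(−1)·(−9)·(−4) = 216 ≡ 7, so v_1 = 7^{−1} = 8 (mod 11).
  i = 2 (α = 7): (7−1)(7−2)(7−10)(7−5) = 6·5·(−3)·2 = −180 ≡ 7, so v_2 = 7^{−1} = 8 (mod 11).
  i = 3 (α = 2): (2−1)(2−7)(2−10)(2−5) = 1·(−5)·(−8)·(−3) = −120 ≡ 1, so v_3 = 1^{−1} = 1 (mod 11).
  i = 4 (α = 10): (10−1)(10−7)(10−2)(10−5) = 9·3·8·5 = 1080 ≡ 2, so v_4 = 2^{−1} = 6 (mod 11).
  i = 5 (α = 5): (5−1)(5−7)(5−2)(5−10) = 4·(−2)·3·(−5) = 120 ≡ 10, so v_5 = 10^{−1} = 10 (mod 11).
  v = [8, 8, 1, 6, 10].
Step 2: syndromes of r = [0, 9, 7, 2, 6] (all sums mod 11).
  S_0 = Σ v_i r_i = 8·0 + 8·9 + 1·7 + 6·2 + 10·6 = 151 ≡ 8.
  S_1 = Σ v_i α_i r_i = 8·1·0 + 8·7·9 + 1·2·7 + 6·10·2 + 10·5·6 = 938 ≡ 3.
  α_i^2 mod 11 = [1, 5, 4, 1, 3].
  S_2 = Σ v_i α_i^2 r_i = 8·1·0 + 8·5·9 + 1·4·7 + 6·1·2 + 10·3·6 = 580 ≡ 8.
  S = (8, 3, 8) ≠ 0, so r is not a codeword (an error is present).
Step 3: locate the error. For a single error e at position i, S_ℓ = v_i·e·α_i^ℓ, so α_err = S_1/S_0.
  S_0^{−1} = 8^{−1} = 7 (mod 11), so α_err = 3·7 = 21 ≡ 10 = α_4. Error position i = 4.
  Consistency check: S_2/S_1 = 8·4 = 32 ≡ 10 = α_err ✓ (single-error assumption holds).
Step 4: error magnitude e = S_0/v_4 = S_0·∏_{j≠4}(α_4 − α_j) = 8·2 = 16 ≡ 5 (mod 11).
Step 5: correct position 4: c_4 = r_4 − e = 2 − 5 ≡ 8 (mod 11). Hence c = [0, 9, 7, 8, 6].
  Check: interpolating c through the α_i gives m(x) = 4 + 7·x (degree < 2) with m(α_i) = c_i for every i, so c is indeed a codeword.


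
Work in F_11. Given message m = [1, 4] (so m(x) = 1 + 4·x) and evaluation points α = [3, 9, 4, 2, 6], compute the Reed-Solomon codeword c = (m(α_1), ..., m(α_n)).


c = [2, 4, 6, 9, 3]

Message polynomial: m(x) = 1 + 4·x (mod 11).
For each evaluation point α_i, compute m(α_i) mod 11:
  α_1 = 3: Horner steps 4 → 2, so m(3) = 2.
  α_2 = 9: Horner steps 4 → 4, so m(9) = 4.
  α_3 = 4: Horner steps 4 → 6, so m(4) = 6.
  α_4 = 2: Horner steps 4 → 9, so m(2) = 9.
  α_5 = 6: Horner steps 4 → 3, so m(6) = 3.
Codeword c = [2, 4, 6, 9, 3] ∈ F_11^5.


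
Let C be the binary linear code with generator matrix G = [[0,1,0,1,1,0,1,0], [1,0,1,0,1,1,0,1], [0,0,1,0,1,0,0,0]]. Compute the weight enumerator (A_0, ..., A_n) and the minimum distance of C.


Weight distribution: A_0 = 1, A_2 = 1, A_3 = 1, A_4 = 2, A_5 = 1, A_7 = 2. Minimum distance d = 2.

Enumerate all 2^3 = 8 messages m ∈ F_2^3.
For each, compute codeword c = mG in F_2^8, then tally its weight.
  m = 000 → c = 00000000, weight = 0.
  m = 100 → c = 01011010, weight = 4.
  m = 010 → c = 10101101, weight = 5.
  m = 110 → c = 11110111, weight = 7.
  m = 001 → c = 00101000, weight = 2.
  m = 101 → c = 01110010, weight = 4.
  m = 011 → c = 10000101, weight = 3.
  m = 111 → c = 11011111, weight = 7.
Tally weights:
  weight 0: 1 codewords.
  weight 2: 1 codewords.
  weight 3: 1 codewords.
  weight 4: 2 codewords.
  weight 5: 1 codewords.
  weight 7: 2 codewords.
Minimum distance d = smallest w > 0 with A_w > 0 = 2.
Sanity: Σ A_w = 8 = 2^3 = 8 ✓.


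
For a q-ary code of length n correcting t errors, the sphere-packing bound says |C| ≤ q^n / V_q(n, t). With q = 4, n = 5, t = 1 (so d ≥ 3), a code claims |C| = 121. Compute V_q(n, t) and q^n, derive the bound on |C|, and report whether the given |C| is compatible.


V_q(n, t) = 16, q^n = 1024, Hamming bound = 64, |C| = 121 > bound (violated).

Step 1: Compute V_q(n, t) = Σ_{j=0}^1 C(n, j) (q−1)^j.
  j = 0: C(5,0)·(3)^0 = 1·1 = 1.
  j = 1: C(5,1)·(3)^1 = 5·3 = 15.
  V_q(n, t) = 1 + 15 = 16.
Step 2: q^n = 4^5 = 1024.
Step 3: Hamming bound ⌊q^n / V_q(n,t)⌋ = ⌊1024/16⌋ = 64.
Step 4: Compare |C| = 121 to 64: violated.
The claimed |C| lies above the Hamming bound, so no 4-ary code of length 5 with d ≥ 3 can have 121 codewords.


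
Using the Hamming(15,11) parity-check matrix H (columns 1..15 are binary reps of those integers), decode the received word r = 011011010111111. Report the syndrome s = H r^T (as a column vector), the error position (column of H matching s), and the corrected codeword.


s = (1, 0, 1, 1)^T, error position = 11, corrected codeword c = 011011010101111

Compute s = H r^T mod 2 one row at a time:
  s_1 = 1 + 0 + 1 + 1 + 1 + 1 + 1 + 1 = 7 ≡ 1 (mod 2).
  s_2 = 0 + 1 + 1 + 0 + 1 + 1 + 1 + 1 = 6 ≡ 0 (mod 2).
  s_3 = 1 + 1 + 1 + 0 + 1 + 1 + 1 + 1 = 7 ≡ 1 (mod 2).
  s_4 = 0 + 1 + 1 + 0 + 0 + 1 + 1 + 1 = 5 ≡ 1 (mod 2).
s = (1, 0, 1, 1)^T — this equals column 11 of H (binary 1011), so error is at position 11.
Correct: flip bit 11 of r = 011011010111111 to get c = 011011010101111.


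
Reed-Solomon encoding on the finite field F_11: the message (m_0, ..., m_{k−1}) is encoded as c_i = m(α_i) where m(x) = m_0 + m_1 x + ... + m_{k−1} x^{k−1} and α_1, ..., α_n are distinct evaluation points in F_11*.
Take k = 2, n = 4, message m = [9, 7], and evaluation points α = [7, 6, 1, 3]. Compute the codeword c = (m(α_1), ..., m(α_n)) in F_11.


c = [3, 7, 5, 8]

Message polynomial: m(x) = 9 + 7·x (mod 11).
For each evaluation point α_i, compute m(α_i) mod 11:
  α_1 = 7: Horner steps 7 → 3, so m(7) = 3.
  α_2 = 6: Horner steps 7 → 7, so m(6) = 7.
  α_3 = 1: Horner steps 7 → 5, so m(1) = 5.
  α_4 = 3: Horner steps 7 → 8, so m(3) = 8.
Codeword c = [3, 7, 5, 8] ∈ F_11^4.


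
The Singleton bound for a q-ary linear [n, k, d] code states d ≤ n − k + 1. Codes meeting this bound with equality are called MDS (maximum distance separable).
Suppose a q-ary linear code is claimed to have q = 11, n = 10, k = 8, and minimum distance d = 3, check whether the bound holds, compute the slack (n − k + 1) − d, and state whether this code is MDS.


Singleton RHS = n − k + 1 = 3, slack = 0, bound satisfied, MDS.

Singleton bound: d ≤ n − k + 1.
Here n = 10, k = 8, so n − k + 1 = 3.
Given d = 3, check d ≤ 3: YES.
Slack = (n − k + 1) − d = 0.
The code is MDS (slack = 0).
Description: the claimed parameters are [10, 8, 3]_11; such a code would be MDS (meets Singleton bound).
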